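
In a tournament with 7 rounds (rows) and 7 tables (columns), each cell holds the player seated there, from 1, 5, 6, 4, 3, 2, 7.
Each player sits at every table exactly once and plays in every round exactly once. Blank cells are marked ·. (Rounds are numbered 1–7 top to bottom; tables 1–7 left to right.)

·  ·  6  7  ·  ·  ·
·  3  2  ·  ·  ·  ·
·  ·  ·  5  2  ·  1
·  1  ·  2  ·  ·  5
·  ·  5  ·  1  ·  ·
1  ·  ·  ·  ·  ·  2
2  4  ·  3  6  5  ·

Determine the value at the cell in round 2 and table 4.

1

Round 7, table 7: round 7 has {5, 6, 4, 3, 2} and table 7 has {1, 5, 2}, leaving only 7.
Round 7, table 3: round 7 has {5, 6, 4, 3, 2, 7} and table 3 has {5, 6, 2}, leaving only 1.
Round 2, table 4 is narrowed to {1, 6, 4}.
If it were 6, then round 6, table 4 would be left with no valid symbol.
If it were 4, then round 6, table 4 would be left with no valid symbol.
So round 2, table 4 must be 1.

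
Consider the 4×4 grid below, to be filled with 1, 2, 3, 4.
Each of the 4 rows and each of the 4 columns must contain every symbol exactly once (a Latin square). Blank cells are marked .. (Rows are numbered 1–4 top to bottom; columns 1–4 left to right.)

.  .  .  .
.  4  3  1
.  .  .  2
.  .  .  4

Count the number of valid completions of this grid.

4

Row 1, column 1: eliminating its row and column leaves {1, 2, 3, 4}.
Row 1, column 2: eliminating its row and column leaves {1, 2, 3}.
Row 1, column 3: eliminating its row and column leaves {1, 2, 4}.
Row 1, column 4: eliminating its row and column leaves {3}.
Row 2, column 1: eliminating its row and column leaves {2}.
Row 3, column 1: eliminating its row and column leaves {1, 3, 4}.
Row 3, column 2: eliminating its row and column leaves {1, 3}.
Row 3, column 3: eliminating its row and column leaves {1, 4}.
Row 4, column 1: eliminating its row and column leaves {1, 2, 3}.
Row 4, column 2: eliminating its row and column leaves {1, 2, 3}.
Row 4, column 3: eliminating its row and column leaves {1, 2}.
Enumerating the assignments across these blanks that avoid any row or column repeat gives 4 completions.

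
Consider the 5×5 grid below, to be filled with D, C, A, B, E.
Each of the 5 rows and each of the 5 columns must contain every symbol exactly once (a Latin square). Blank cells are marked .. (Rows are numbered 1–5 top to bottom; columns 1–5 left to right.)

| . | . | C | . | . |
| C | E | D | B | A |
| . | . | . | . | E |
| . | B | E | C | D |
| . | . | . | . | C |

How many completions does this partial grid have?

Row 1, column 1: eliminating its row and column leaves {D, A, B, E}.
Row 1, column 2: eliminating its row and column leaves {D, A}.
Row 1, column 4: eliminating its row and column leaves {D, A, E}.
Row 1, column 5: eliminating its row and column leaves {B}.
Row 3, column 1: eliminating its row and column leaves {D, A, B}.
Row 3, column 2: eliminating its row and column leaves {D, C, A}.
Row 3, column 3: eliminating its row and column leaves {A, B}.
Row 3, column 4: eliminating its row and column leaves {D, A}.
Row 4, column 1: eliminating its row and column leaves {A}.
Row 5, column 1: eliminating its row and column leaves {D, A, B, E}.
Row 5, column 2: eliminating its row and column leaves {D, A}.
Row 5, column 3: eliminating its row and column leaves {A, B}.
Row 5, column 4: eliminating its row and column leaves {D, A, E}.
Enumerating the assignments across these blanks that avoid any row or column repeat gives 3 completions.

3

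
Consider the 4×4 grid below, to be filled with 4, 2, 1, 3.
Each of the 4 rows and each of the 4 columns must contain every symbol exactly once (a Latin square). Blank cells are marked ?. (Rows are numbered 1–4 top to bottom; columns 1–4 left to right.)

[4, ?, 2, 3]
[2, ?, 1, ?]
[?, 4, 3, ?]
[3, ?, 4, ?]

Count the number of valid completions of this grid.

Row 1, column 2: eliminating its row and column leaves {1}.
Row 2, column 2: eliminating its row and column leaves {3}.
Row 2, column 4: eliminating its row and column leaves {4}.
Row 3, column 1: eliminating its row and column leaves {1}.
Row 3, column 4: eliminating its row and column leaves {2, 1}.
Row 4, column 2: eliminating its row and column leaves {2, 1}.
Row 4, column 4: eliminating its row and column leaves {2, 1}.
Only one assignment across all blanks avoids any row or column repeat, giving 1 completion.

1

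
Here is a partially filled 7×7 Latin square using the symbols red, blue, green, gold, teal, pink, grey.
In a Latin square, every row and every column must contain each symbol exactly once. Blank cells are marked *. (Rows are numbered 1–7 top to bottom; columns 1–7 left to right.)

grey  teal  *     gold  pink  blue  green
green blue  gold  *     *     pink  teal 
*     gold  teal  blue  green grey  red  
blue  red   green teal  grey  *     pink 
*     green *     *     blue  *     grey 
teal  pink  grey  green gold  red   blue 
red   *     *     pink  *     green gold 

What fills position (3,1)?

Row 3 already has {red, blue, green, gold, teal, grey} and column 1 already has {red, blue, green, teal, grey}, so row 3, column 1 must be pink.

pink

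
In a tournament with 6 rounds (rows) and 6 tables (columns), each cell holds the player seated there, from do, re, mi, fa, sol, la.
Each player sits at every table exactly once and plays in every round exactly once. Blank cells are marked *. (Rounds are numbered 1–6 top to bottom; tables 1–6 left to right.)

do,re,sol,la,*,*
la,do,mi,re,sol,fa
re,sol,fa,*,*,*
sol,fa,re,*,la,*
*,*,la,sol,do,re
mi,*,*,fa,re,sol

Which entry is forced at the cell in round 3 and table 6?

Round 1, table 6: round 1 has {do, re, sol, la} and table 6 has {re, fa, sol}, leaving only mi.
Round 1, table 5: round 1 has {do, re, mi, sol, la} and table 5 has {do, re, sol, la}, leaving only fa.
Round 3, table 5: round 3 has {re, fa, sol} and table 5 has {do, re, fa, sol, la}, leaving only mi.
Round 3, table 4: round 3 has {re, mi, fa, sol} and table 4 has {re, fa, sol, la}, leaving only do.
Round 3 already has {do, re, mi, fa, sol} and table 6 already has {re, mi, fa, sol}, so round 3, table 6 must be la.

la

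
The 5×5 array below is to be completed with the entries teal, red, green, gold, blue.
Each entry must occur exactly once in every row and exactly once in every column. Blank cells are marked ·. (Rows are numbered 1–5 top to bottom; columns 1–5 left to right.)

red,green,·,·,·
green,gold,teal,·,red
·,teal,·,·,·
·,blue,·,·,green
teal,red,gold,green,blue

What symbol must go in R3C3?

Row 1, column 3: row 1 has {red, green} and column 3 has {teal, gold}, leaving only blue.
Row 2, column 4: row 2 has {teal, red, green, gold} and column 4 has {green}, leaving only blue.
Row 3, column 5: row 3 has {teal} and column 5 has {red, green, blue}, leaving only gold.
Row 1, column 5: row 1 has {red, green, blue} and column 5 has {red, green, gold, blue}, leaving only teal.
Row 1, column 4: row 1 has {teal, red, green, blue} and column 4 has {green, blue}, leaving only gold.
Row 3, column 1: row 3 has {teal, gold} and column 1 has {teal, red, green}, leaving only blue.
Row 3, column 4: row 3 has {teal, gold, blue} and column 4 has {green, gold, blue}, leaving only red.
Row 3 already has {teal, red, gold, blue} and column 3 already has {teal, gold, blue}, so row 3, column 3 must be green.

green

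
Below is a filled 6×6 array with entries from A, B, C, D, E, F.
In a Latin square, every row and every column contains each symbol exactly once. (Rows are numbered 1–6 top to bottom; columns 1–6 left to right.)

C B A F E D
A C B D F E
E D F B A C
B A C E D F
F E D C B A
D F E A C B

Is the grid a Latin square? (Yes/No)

Yes

Each row is a permutation of the 6 symbols, and so is each column.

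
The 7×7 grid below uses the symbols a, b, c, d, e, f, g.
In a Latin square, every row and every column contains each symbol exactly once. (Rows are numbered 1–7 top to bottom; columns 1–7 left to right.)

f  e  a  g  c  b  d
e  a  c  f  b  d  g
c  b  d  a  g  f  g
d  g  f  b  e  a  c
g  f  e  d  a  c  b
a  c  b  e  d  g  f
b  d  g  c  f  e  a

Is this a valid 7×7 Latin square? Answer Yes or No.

Column 7 contains g twice (at rows 2 and 3), so it is not a permutation.

No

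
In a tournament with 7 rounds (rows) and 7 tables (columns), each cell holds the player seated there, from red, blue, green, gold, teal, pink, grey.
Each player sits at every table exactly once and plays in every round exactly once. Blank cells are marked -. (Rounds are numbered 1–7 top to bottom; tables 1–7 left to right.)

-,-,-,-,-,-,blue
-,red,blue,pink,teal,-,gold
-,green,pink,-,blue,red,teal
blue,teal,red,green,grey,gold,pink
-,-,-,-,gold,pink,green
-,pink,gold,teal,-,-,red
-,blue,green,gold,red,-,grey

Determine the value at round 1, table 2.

Round 3, table 4: round 3 has {red, blue, green, teal, pink} and table 4 has {green, gold, teal, pink}, leaving only grey.
Round 1, table 4: round 1 has {blue} and table 4 has {green, gold, teal, pink, grey}, leaving only red.
Round 3, table 1: round 3 has {red, blue, green, teal, pink, grey} and table 1 has {blue}, leaving only gold.
Round 5, table 2: round 5 has {green, gold, pink} and table 2 has {red, blue, green, teal, pink}, leaving only grey.
Round 1 already has {red, blue} and table 2 already has {red, blue, green, teal, pink, grey}, so round 1, table 2 must be gold.

gold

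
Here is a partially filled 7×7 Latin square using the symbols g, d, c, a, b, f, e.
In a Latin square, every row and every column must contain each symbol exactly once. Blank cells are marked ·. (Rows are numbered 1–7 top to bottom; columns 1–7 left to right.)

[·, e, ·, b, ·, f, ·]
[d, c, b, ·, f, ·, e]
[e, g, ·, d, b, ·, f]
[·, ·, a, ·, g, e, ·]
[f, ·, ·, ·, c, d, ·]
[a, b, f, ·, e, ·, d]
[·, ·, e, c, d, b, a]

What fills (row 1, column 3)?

Row 1, column 5: row 1 has {b, f, e} and column 5 has {g, d, c, b, f, e}, leaving only a.
Row 3, column 3: row 3 has {g, d, b, f, e} and column 3 has {a, b, f, e}, leaving only c.
Row 3, column 6: row 3 has {g, d, c, b, f, e} and column 6 has {d, b, f, e}, leaving only a.
Row 2, column 6: row 2 has {d, c, b, f, e} and column 6 has {d, a, b, f, e}, leaving only g.
Row 2, column 4: row 2 has {g, d, c, b, f, e} and column 4 has {d, c, b}, leaving only a.
Row 4, column 4: row 4 has {g, a, e} and column 4 has {d, c, a, b}, leaving only f.
Row 4, column 2: row 4 has {g, a, f, e} and column 2 has {g, c, b, e}, leaving only d.
Row 5, column 2: row 5 has {d, c, f} and column 2 has {g, d, c, b, e}, leaving only a.
Row 5, column 3: row 5 has {d, c, a, f} and column 3 has {c, a, b, f, e}, leaving only g.
Row 1 already has {a, b, f, e} and column 3 already has {g, c, a, b, f, e}, so row 1, column 3 must be d.

d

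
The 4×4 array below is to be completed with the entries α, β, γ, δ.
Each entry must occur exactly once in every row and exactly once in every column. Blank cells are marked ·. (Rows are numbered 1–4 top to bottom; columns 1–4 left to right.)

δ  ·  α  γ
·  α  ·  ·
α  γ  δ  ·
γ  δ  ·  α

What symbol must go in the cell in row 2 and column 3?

Row 1, column 2: row 1 has {α, γ, δ} and column 2 has {α, γ, δ}, leaving only β.
Row 2, column 1: row 2 has {α} and column 1 has {α, γ, δ}, leaving only β.
Row 2 already has {α, β} and column 3 already has {α, δ}, so row 2, column 3 must be γ.

γ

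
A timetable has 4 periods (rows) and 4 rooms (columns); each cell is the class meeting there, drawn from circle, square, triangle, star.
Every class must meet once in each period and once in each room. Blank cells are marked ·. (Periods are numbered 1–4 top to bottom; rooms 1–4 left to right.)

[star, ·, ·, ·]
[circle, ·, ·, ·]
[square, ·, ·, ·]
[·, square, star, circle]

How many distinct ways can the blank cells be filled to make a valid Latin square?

4

Period 1, room 2: eliminating its period and room leaves {circle, triangle}.
Period 1, room 3: eliminating its period and room leaves {circle, square, triangle}.
Period 1, room 4: eliminating its period and room leaves {square, triangle}.
Period 2, room 2: eliminating its period and room leaves {triangle, star}.
Period 2, room 3: eliminating its period and room leaves {square, triangle}.
Period 2, room 4: eliminating its period and room leaves {square, triangle, star}.
Period 3, room 2: eliminating its period and room leaves {circle, triangle, star}.
Period 3, room 3: eliminating its period and room leaves {circle, triangle}.
Period 3, room 4: eliminating its period and room leaves {triangle, star}.
Period 4, room 1: eliminating its period and room leaves {triangle}.
Enumerating the assignments across these blanks that avoid any period or room repeat gives 4 completions.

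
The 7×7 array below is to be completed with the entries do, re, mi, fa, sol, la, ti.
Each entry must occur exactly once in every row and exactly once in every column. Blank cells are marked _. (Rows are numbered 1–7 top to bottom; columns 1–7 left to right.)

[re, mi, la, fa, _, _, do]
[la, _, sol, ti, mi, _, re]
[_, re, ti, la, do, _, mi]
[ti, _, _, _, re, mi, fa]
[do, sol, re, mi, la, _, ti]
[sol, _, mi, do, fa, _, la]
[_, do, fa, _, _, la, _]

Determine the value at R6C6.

Row 2, column 2: row 2 has {re, mi, sol, la, ti} and column 2 has {do, re, mi, sol}, leaving only fa.
Row 2, column 6: row 2 has {re, mi, fa, sol, la, ti} and column 6 has {mi, la}, leaving only do.
Row 3, column 1: row 3 has {do, re, mi, la, ti} and column 1 has {do, re, sol, la, ti}, leaving only fa.
Row 3, column 6: row 3 has {do, re, mi, fa, la, ti} and column 6 has {do, mi, la}, leaving only sol.
Row 1, column 6: row 1 has {do, re, mi, fa, la} and column 6 has {do, mi, sol, la}, leaving only ti.
Row 6 already has {do, mi, fa, sol, la} and column 6 already has {do, mi, sol, la, ti}, so row 6, column 6 must be re.

re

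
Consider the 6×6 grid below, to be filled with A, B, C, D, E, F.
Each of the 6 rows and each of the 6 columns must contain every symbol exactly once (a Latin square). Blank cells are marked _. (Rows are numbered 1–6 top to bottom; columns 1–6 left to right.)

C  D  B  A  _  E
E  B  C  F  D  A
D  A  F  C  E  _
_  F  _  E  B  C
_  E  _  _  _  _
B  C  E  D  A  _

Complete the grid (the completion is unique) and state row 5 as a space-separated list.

F E A B C D

Row 5, column 4: row 5 has {E} and column 4 has {A, C, D, E, F}, leaving only B.
Row 1, column 5: row 1 has {A, B, C, D, E} and column 5 has {A, B, D, E}, leaving only F.
Row 5, column 5: row 5 has {B, E} and column 5 has {A, B, D, E, F}, leaving only C.
Row 3, column 6: row 3 has {A, C, D, E, F} and column 6 has {A, C, E}, leaving only B.
Row 4, column 1: row 4 has {B, C, E, F} and column 1 has {B, C, D, E}, leaving only A.
Row 5, column 1: row 5 has {B, C, E} and column 1 has {A, B, C, D, E}, leaving only F.
Row 5, column 6: row 5 has {B, C, E, F} and column 6 has {A, B, C, E}, leaving only D.
Row 5, column 3: row 5 has {B, C, D, E, F} and column 3 has {B, C, E, F}, leaving only A.
So row 5 reads: F E A B C D.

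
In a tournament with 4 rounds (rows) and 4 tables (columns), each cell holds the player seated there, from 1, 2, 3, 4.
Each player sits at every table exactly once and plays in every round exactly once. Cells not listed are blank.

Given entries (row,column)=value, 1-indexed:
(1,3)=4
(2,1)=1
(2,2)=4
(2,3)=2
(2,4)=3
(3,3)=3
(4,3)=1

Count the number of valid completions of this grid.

4

Round 1, table 1: eliminating its round and table leaves {2, 3}.
Round 1, table 2: eliminating its round and table leaves {1, 2, 3}.
Round 1, table 4: eliminating its round and table leaves {1, 2}.
Round 3, table 1: eliminating its round and table leaves {2, 4}.
Round 3, table 2: eliminating its round and table leaves {1, 2}.
Round 3, table 4: eliminating its round and table leaves {1, 2, 4}.
Round 4, table 1: eliminating its round and table leaves {2, 3, 4}.
Round 4, table 2: eliminating its round and table leaves {2, 3}.
Round 4, table 4: eliminating its round and table leaves {2, 4}.
Enumerating the assignments across these blanks that avoid any round or table repeat gives 4 completions.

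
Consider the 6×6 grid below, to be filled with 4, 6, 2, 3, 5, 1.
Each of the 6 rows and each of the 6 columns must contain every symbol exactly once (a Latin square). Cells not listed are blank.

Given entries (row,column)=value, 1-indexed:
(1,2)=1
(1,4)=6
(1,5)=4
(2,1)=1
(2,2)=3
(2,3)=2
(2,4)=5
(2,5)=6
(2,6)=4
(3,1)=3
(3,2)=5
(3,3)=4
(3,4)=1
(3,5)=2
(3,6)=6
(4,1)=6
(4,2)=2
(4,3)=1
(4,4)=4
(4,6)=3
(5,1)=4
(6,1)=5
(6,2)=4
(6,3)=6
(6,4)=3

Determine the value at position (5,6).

Row 1, column 1: row 1 has {4, 6, 1} and column 1 has {4, 6, 3, 5, 1}, leaving only 2.
Row 1, column 6: row 1 has {4, 6, 2, 1} and column 6 has {4, 6, 3}, leaving only 5.
Row 1, column 3: row 1 has {4, 6, 2, 5, 1} and column 3 has {4, 6, 2, 1}, leaving only 3.
Row 4, column 5: row 4 has {4, 6, 2, 3, 1} and column 5 has {4, 6, 2}, leaving only 5.
Row 5, column 2: row 5 has {4} and column 2 has {4, 2, 3, 5, 1}, leaving only 6.
Row 5, column 3: row 5 has {4, 6} and column 3 has {4, 6, 2, 3, 1}, leaving only 5.
Row 5, column 4: row 5 has {4, 6, 5} and column 4 has {4, 6, 3, 5, 1}, leaving only 2.
Row 5 already has {4, 6, 2, 5} and column 6 already has {4, 6, 3, 5}, so row 5, column 6 must be 1.

1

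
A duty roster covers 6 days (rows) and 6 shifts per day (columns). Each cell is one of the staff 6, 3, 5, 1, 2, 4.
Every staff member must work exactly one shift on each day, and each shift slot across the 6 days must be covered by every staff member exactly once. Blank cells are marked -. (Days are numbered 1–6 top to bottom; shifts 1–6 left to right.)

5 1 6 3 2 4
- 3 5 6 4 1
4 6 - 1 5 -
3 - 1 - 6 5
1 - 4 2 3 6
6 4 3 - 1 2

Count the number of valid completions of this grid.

Day 2, shift 1: eliminating its day and shift leaves {2}.
Day 3, shift 3: eliminating its day and shift leaves {2}.
Day 3, shift 6: eliminating its day and shift leaves {3}.
Day 4, shift 2: eliminating its day and shift leaves {2}.
Day 4, shift 4: eliminating its day and shift leaves {4}.
Day 5, shift 2: eliminating its day and shift leaves {5}.
Day 6, shift 4: eliminating its day and shift leaves {5}.
Only one assignment across all blanks avoids any day or shift repeat, giving 1 completion.

1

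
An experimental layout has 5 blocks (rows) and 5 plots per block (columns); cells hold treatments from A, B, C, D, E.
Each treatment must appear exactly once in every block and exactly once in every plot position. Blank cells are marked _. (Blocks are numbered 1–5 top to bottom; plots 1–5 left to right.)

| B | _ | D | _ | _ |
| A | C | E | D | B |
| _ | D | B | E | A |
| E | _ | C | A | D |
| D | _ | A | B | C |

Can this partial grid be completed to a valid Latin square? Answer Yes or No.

Yes

No block or plot among the givens repeats a symbol, and propagating forced cells runs into no contradiction.
One valid completion exists (for instance, B A D C E / A C E D B / C D B E A / E B C A D / D E A B C).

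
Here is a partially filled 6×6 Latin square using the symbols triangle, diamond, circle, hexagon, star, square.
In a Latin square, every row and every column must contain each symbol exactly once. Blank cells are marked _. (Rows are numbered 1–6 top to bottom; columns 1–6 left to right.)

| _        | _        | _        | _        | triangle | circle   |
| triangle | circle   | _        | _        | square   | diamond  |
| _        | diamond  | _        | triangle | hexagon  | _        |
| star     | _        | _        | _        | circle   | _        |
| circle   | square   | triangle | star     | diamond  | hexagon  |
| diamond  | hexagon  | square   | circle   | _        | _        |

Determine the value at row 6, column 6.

triangle

Row 1, column 2: row 1 has {triangle, circle} and column 2 has {diamond, circle, hexagon, square}, leaving only star.
Row 2, column 4: row 2 has {triangle, diamond, circle, square} and column 4 has {triangle, circle, star}, leaving only hexagon.
Row 2, column 3: row 2 has {triangle, diamond, circle, hexagon, square} and column 3 has {triangle, square}, leaving only star.
Row 3, column 1: row 3 has {triangle, diamond, hexagon} and column 1 has {triangle, diamond, circle, star}, leaving only square.
Row 1, column 1: row 1 has {triangle, circle, star} and column 1 has {triangle, diamond, circle, star, square}, leaving only hexagon.
Row 1, column 3: row 1 has {triangle, circle, hexagon, star} and column 3 has {triangle, star, square}, leaving only diamond.
Row 1, column 4: row 1 has {triangle, diamond, circle, hexagon, star} and column 4 has {triangle, circle, hexagon, star}, leaving only square.
Row 3, column 3: row 3 has {triangle, diamond, hexagon, square} and column 3 has {triangle, diamond, star, square}, leaving only circle.
Row 3, column 6: row 3 has {triangle, diamond, circle, hexagon, square} and column 6 has {diamond, circle, hexagon}, leaving only star.
Row 6 already has {diamond, circle, hexagon, square} and column 6 already has {diamond, circle, hexagon, star}, so row 6, column 6 must be triangle.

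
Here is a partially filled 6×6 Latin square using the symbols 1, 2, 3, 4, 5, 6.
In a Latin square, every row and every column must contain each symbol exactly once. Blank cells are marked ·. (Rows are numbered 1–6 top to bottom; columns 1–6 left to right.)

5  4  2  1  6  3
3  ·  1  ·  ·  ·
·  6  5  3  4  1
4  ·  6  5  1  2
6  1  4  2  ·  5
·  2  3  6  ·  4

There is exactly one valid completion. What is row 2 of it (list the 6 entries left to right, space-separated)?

3 5 1 4 2 6

Row 2, column 2: row 2 has {1, 3} and column 2 has {1, 2, 4, 6}, leaving only 5.
Row 2, column 4: row 2 has {1, 3, 5} and column 4 has {1, 2, 3, 5, 6}, leaving only 4.
Row 2, column 5: row 2 has {1, 3, 4, 5} and column 5 has {1, 4, 6}, leaving only 2.
Row 2, column 6: row 2 has {1, 2, 3, 4, 5} and column 6 has {1, 2, 3, 4, 5}, leaving only 6.
So row 2 reads: 3 5 1 4 2 6.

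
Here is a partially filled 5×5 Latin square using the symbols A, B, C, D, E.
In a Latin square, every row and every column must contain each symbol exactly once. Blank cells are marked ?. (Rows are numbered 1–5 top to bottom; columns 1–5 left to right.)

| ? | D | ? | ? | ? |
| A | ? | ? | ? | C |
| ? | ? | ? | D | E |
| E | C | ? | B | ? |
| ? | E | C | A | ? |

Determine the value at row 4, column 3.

Row 2, column 2: row 2 has {A, C} and column 2 has {C, D, E}, leaving only B.
Row 2, column 4: row 2 has {A, B, C} and column 4 has {A, B, D}, leaving only E.
Row 1, column 4: row 1 has {D} and column 4 has {A, B, D, E}, leaving only C.
Row 1, column 1: row 1 has {C, D} and column 1 has {A, E}, leaving only B.
Row 1, column 5: row 1 has {B, C, D} and column 5 has {C, E}, leaving only A.
Row 1, column 3: row 1 has {A, B, C, D} and column 3 has {C}, leaving only E.
Row 2, column 3: row 2 has {A, B, C, E} and column 3 has {C, E}, leaving only D.
Row 4 already has {B, C, E} and column 3 already has {C, D, E}, so row 4, column 3 must be A.

A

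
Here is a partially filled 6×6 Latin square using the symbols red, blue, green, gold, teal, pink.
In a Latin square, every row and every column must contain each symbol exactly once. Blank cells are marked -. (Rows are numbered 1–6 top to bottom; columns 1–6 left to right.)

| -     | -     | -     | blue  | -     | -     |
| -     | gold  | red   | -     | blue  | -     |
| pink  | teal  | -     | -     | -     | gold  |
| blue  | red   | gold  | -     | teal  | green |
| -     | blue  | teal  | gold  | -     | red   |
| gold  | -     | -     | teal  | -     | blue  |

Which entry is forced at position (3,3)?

blue

Row 4, column 4: row 4 has {red, blue, green, gold, teal} and column 4 has {blue, gold, teal}, leaving only pink.
Row 2, column 4: row 2 has {red, blue, gold} and column 4 has {blue, gold, teal, pink}, leaving only green.
Row 2, column 1: row 2 has {red, blue, green, gold} and column 1 has {blue, gold, pink}, leaving only teal.
Row 2, column 6: row 2 has {red, blue, green, gold, teal} and column 6 has {red, blue, green, gold}, leaving only pink.
Row 1, column 6: row 1 has {blue} and column 6 has {red, blue, green, gold, pink}, leaving only teal.
Row 3, column 4: row 3 has {gold, teal, pink} and column 4 has {blue, green, gold, teal, pink}, leaving only red.
Row 3, column 5: row 3 has {red, gold, teal, pink} and column 5 has {blue, teal}, leaving only green.
Row 3 already has {red, green, gold, teal, pink} and column 3 already has {red, gold, teal}, so row 3, column 3 must be blue.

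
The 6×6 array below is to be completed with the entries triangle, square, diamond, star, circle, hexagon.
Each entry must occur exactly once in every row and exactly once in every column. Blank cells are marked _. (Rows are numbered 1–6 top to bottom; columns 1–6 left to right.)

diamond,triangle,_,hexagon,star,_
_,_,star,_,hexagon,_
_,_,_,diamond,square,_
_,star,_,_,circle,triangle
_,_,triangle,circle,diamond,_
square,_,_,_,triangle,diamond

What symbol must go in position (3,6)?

star

Row 4, column 1: row 4 has {triangle, star, circle} and column 1 has {square, diamond}, leaving only hexagon.
Row 4, column 4: row 4 has {triangle, star, circle, hexagon} and column 4 has {diamond, circle, hexagon}, leaving only square.
Row 2, column 4: row 2 has {star, hexagon} and column 4 has {square, diamond, circle, hexagon}, leaving only triangle.
Row 2, column 1: row 2 has {triangle, star, hexagon} and column 1 has {square, diamond, hexagon}, leaving only circle.
Row 2, column 6: row 2 has {triangle, star, circle, hexagon} and column 6 has {triangle, diamond}, leaving only square.
Row 1, column 6: row 1 has {triangle, diamond, star, hexagon} and column 6 has {triangle, square, diamond}, leaving only circle.
Row 1, column 3: row 1 has {triangle, diamond, star, circle, hexagon} and column 3 has {triangle, star}, leaving only square.
Row 2, column 2: row 2 has {triangle, square, star, circle, hexagon} and column 2 has {triangle, star}, leaving only diamond.
Row 4, column 3: row 4 has {triangle, square, star, circle, hexagon} and column 3 has {triangle, square, star}, leaving only diamond.
Row 5, column 1: row 5 has {triangle, diamond, circle} and column 1 has {square, diamond, circle, hexagon}, leaving only star.
Row 3, column 1: row 3 has {square, diamond} and column 1 has {square, diamond, star, circle, hexagon}, leaving only triangle.
Row 5, column 6: row 5 has {triangle, diamond, star, circle} and column 6 has {triangle, square, diamond, circle}, leaving only hexagon.
Row 3 already has {triangle, square, diamond} and column 6 already has {triangle, square, diamond, circle, hexagon}, so row 3, column 6 must be star.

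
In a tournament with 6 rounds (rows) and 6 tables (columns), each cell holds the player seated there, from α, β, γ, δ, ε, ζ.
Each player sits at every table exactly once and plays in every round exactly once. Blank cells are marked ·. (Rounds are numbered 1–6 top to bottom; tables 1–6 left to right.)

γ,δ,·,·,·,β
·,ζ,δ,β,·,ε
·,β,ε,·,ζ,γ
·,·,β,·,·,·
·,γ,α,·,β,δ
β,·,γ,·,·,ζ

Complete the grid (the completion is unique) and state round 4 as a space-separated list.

Round 4, table 6: round 4 has {β} and table 6 has {β, γ, δ, ε, ζ}, leaving only α.
Round 4, table 2: round 4 has {α, β} and table 2 has {β, γ, δ, ζ}, leaving only ε.
Round 1, table 3: round 1 has {β, γ, δ} and table 3 has {α, β, γ, δ, ε}, leaving only ζ.
Round 2, table 1: round 2 has {β, δ, ε, ζ} and table 1 has {β, γ}, leaving only α.
Round 2, table 5: round 2 has {α, β, δ, ε, ζ} and table 5 has {β, ζ}, leaving only γ.
Round 4, table 5: round 4 has {α, β, ε} and table 5 has {β, γ, ζ}, leaving only δ.
Round 4, table 1: round 4 has {α, β, δ, ε} and table 1 has {α, β, γ}, leaving only ζ.
Round 4, table 4: round 4 has {α, β, δ, ε, ζ} and table 4 has {β}, leaving only γ.
So round 4 reads: ζ ε β γ δ α.

ζ ε β γ δ α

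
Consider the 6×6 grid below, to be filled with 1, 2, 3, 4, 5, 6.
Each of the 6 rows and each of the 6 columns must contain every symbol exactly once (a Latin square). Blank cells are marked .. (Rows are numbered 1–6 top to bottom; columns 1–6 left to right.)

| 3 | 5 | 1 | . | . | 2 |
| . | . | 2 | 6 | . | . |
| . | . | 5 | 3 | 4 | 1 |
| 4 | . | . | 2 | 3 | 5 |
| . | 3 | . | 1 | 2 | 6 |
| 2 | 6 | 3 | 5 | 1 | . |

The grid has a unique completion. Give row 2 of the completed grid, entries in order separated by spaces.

1 4 2 6 5 3

Row 2, column 5: row 2 has {2, 6} and column 5 has {1, 2, 3, 4}, leaving only 5.
Row 2, column 1: row 2 has {2, 5, 6} and column 1 has {2, 3, 4}, leaving only 1.
Row 2, column 2: row 2 has {1, 2, 5, 6} and column 2 has {3, 5, 6}, leaving only 4.
Row 2, column 6: row 2 has {1, 2, 4, 5, 6} and column 6 has {1, 2, 5, 6}, leaving only 3.
So row 2 reads: 1 4 2 6 5 3.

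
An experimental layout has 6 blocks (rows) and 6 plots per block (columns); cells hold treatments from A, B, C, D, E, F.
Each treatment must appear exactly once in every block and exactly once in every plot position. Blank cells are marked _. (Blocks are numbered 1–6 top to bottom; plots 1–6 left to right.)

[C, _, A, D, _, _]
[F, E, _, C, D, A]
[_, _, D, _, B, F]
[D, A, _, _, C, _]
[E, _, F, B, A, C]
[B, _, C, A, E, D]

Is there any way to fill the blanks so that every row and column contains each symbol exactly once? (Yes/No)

No block or plot among the givens repeats a symbol, and propagating forced cells runs into no contradiction.
One valid completion exists (for instance, C B A D F E / F E B C D A / A C D E B F / D A E F C B / E D F B A C / B F C A E D).

Yes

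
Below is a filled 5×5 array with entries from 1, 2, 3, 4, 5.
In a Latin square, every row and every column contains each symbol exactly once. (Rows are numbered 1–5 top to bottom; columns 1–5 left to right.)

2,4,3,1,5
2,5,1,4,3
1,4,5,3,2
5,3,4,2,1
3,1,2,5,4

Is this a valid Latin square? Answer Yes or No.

Every row is a permutation, but column 1 contains 2 twice (at rows 1 and 2).

No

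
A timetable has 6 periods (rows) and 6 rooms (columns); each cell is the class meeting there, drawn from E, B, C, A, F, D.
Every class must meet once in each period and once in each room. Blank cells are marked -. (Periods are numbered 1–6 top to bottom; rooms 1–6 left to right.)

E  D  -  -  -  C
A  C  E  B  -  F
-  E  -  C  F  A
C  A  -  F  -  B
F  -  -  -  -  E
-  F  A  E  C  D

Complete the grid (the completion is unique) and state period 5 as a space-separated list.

Period 5, room 2: period 5 has {E, F} and room 2 has {E, C, A, F, D}, leaving only B.
Period 1, room 4: period 1 has {E, C, D} and room 4 has {E, B, C, F}, leaving only A.
Period 5, room 4: period 5 has {E, B, F} and room 4 has {E, B, C, A, F}, leaving only D.
Period 5, room 3: period 5 has {E, B, F, D} and room 3 has {E, A}, leaving only C.
Period 5, room 5: period 5 has {E, B, C, F, D} and room 5 has {C, F}, leaving only A.
So period 5 reads: F B C D A E.

F B C D A E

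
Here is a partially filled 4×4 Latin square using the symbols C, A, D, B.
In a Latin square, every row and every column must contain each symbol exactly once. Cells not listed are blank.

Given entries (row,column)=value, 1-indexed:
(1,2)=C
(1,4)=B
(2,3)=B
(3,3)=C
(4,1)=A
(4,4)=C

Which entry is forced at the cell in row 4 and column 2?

B

Row 1, column 1: row 1 has {C, B} and column 1 has {A}, leaving only D.
Row 1, column 3: row 1 has {C, D, B} and column 3 has {C, B}, leaving only A.
Row 2, column 1: row 2 has {B} and column 1 has {A, D}, leaving only C.
Row 3, column 1: row 3 has {C} and column 1 has {C, A, D}, leaving only B.
Row 4, column 3: row 4 has {C, A} and column 3 has {C, A, B}, leaving only D.
Row 4 already has {C, A, D} and column 2 already has {C}, so row 4, column 2 must be B.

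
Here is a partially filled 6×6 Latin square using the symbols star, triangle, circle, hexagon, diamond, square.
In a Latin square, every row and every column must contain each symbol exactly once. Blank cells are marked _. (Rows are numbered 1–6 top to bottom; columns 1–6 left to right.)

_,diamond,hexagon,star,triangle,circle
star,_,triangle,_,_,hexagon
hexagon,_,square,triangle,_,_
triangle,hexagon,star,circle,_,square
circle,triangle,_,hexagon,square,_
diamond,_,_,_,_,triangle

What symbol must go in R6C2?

Row 1, column 1: row 1 has {star, triangle, circle, hexagon, diamond} and column 1 has {star, triangle, circle, hexagon, diamond}, leaving only square.
Row 4, column 5: row 4 has {star, triangle, circle, hexagon, square} and column 5 has {triangle, square}, leaving only diamond.
Row 2, column 5: row 2 has {star, triangle, hexagon} and column 5 has {triangle, diamond, square}, leaving only circle.
Row 2, column 2: row 2 has {star, triangle, circle, hexagon} and column 2 has {triangle, hexagon, diamond}, leaving only square.
Row 2, column 4: row 2 has {star, triangle, circle, hexagon, square} and column 4 has {star, triangle, circle, hexagon}, leaving only diamond.
Row 3, column 5: row 3 has {triangle, hexagon, square} and column 5 has {triangle, circle, diamond, square}, leaving only star.
Row 3, column 2: row 3 has {star, triangle, hexagon, square} and column 2 has {triangle, hexagon, diamond, square}, leaving only circle.
Row 6 already has {triangle, diamond} and column 2 already has {triangle, circle, hexagon, diamond, square}, so row 6, column 2 must be star.

star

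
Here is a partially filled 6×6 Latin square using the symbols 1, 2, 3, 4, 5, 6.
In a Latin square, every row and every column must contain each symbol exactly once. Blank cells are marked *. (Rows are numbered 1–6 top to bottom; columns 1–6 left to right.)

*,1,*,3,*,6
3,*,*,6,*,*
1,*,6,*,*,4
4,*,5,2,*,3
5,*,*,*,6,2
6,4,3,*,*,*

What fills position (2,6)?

1

Row 1, column 1: row 1 has {1, 3, 6} and column 1 has {1, 3, 4, 5, 6}, leaving only 2.
Row 1, column 3: row 1 has {1, 2, 3, 6} and column 3 has {3, 5, 6}, leaving only 4.
Row 1, column 5: row 1 has {1, 2, 3, 4, 6} and column 5 has {6}, leaving only 5.
Row 3, column 4: row 3 has {1, 4, 6} and column 4 has {2, 3, 6}, leaving only 5.
Row 4, column 2: row 4 has {2, 3, 4, 5} and column 2 has {1, 4}, leaving only 6.
Row 4, column 5: row 4 has {2, 3, 4, 5, 6} and column 5 has {5, 6}, leaving only 1.
Row 5, column 2: row 5 has {2, 5, 6} and column 2 has {1, 4, 6}, leaving only 3.
Row 3, column 2: row 3 has {1, 4, 5, 6} and column 2 has {1, 3, 4, 6}, leaving only 2.
Row 2, column 2: row 2 has {3, 6} and column 2 has {1, 2, 3, 4, 6}, leaving only 5.
Row 2 already has {3, 5, 6} and column 6 already has {2, 3, 4, 6}, so row 2, column 6 must be 1.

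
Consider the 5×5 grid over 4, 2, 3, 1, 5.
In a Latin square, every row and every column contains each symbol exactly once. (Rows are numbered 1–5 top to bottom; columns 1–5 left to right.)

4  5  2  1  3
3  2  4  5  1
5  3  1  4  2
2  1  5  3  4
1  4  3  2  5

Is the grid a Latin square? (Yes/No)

Yes

Each row is a permutation of the 5 symbols, and so is each column.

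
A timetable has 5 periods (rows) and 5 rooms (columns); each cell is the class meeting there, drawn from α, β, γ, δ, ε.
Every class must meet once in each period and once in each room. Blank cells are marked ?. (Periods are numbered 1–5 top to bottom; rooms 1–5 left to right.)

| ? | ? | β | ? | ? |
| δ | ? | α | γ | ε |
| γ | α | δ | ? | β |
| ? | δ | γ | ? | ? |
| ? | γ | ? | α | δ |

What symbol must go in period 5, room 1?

Period 1, room 2: period 1 has {β} and room 2 has {α, γ, δ}, leaving only ε.
Period 1, room 1: period 1 has {β, ε} and room 1 has {γ, δ}, leaving only α.
Period 1, room 4: period 1 has {α, β, ε} and room 4 has {α, γ}, leaving only δ.
Period 1, room 5: period 1 has {α, β, δ, ε} and room 5 has {β, δ, ε}, leaving only γ.
Period 2, room 2: period 2 has {α, γ, δ, ε} and room 2 has {α, γ, δ, ε}, leaving only β.
Period 3, room 4: period 3 has {α, β, γ, δ} and room 4 has {α, γ, δ}, leaving only ε.
Period 4, room 4: period 4 has {γ, δ} and room 4 has {α, γ, δ, ε}, leaving only β.
Period 4, room 1: period 4 has {β, γ, δ} and room 1 has {α, γ, δ}, leaving only ε.
Period 5 already has {α, γ, δ} and room 1 already has {α, γ, δ, ε}, so period 5, room 1 must be β.

β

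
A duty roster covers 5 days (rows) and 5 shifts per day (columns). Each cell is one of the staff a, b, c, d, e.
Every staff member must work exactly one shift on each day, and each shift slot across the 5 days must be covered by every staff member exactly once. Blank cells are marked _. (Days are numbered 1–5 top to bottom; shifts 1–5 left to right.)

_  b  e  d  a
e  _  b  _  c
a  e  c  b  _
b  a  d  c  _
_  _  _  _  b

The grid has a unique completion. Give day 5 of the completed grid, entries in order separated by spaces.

d c a e b

Day 5, shift 3: day 5 has {b} and shift 3 has {b, c, d, e}, leaving only a.
Day 5, shift 4: day 5 has {a, b} and shift 4 has {b, c, d}, leaving only e.
Day 1, shift 1: day 1 has {a, b, d, e} and shift 1 has {a, b, e}, leaving only c.
Day 5, shift 1: day 5 has {a, b, e} and shift 1 has {a, b, c, e}, leaving only d.
Day 5, shift 2: day 5 has {a, b, d, e} and shift 2 has {a, b, e}, leaving only c.
So day 5 reads: d c a e b.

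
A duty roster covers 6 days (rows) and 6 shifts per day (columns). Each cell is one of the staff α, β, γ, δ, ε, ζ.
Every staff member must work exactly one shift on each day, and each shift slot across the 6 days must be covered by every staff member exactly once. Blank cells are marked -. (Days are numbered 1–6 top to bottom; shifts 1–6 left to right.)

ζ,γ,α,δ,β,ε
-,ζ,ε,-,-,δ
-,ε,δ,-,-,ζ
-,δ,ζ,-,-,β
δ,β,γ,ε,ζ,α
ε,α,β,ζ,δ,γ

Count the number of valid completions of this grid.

4

Day 2, shift 1: eliminating its day and shift leaves {α, β, γ}.
Day 2, shift 4: eliminating its day and shift leaves {α, β, γ}.
Day 2, shift 5: eliminating its day and shift leaves {α, γ}.
Day 3, shift 1: eliminating its day and shift leaves {α, β, γ}.
Day 3, shift 4: eliminating its day and shift leaves {α, β, γ}.
Day 3, shift 5: eliminating its day and shift leaves {α, γ}.
Day 4, shift 1: eliminating its day and shift leaves {α, γ}.
Day 4, shift 4: eliminating its day and shift leaves {α, γ}.
Day 4, shift 5: eliminating its day and shift leaves {α, γ, ε}.
Enumerating the assignments across these blanks that avoid any day or shift repeat gives 4 completions.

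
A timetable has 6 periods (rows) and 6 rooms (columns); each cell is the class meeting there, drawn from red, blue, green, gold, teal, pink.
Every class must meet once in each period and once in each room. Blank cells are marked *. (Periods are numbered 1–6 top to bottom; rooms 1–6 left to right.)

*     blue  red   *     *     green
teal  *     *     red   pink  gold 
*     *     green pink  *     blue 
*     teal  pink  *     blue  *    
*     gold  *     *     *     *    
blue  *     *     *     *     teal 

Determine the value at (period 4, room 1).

green

Period 2, room 2: period 2 has {red, gold, teal, pink} and room 2 has {blue, gold, teal}, leaving only green.
Period 2, room 3: period 2 has {red, green, gold, teal, pink} and room 3 has {red, green, pink}, leaving only blue.
Period 3, room 2: period 3 has {blue, green, pink} and room 2 has {blue, green, gold, teal}, leaving only red.
Period 3, room 1: period 3 has {red, blue, green, pink} and room 1 has {blue, teal}, leaving only gold.
Period 1, room 1: period 1 has {red, blue, green} and room 1 has {blue, gold, teal}, leaving only pink.
Period 3, room 5: period 3 has {red, blue, green, gold, pink} and room 5 has {blue, pink}, leaving only teal.
Period 1, room 5: period 1 has {red, blue, green, pink} and room 5 has {blue, teal, pink}, leaving only gold.
Period 1, room 4: period 1 has {red, blue, green, gold, pink} and room 4 has {red, pink}, leaving only teal.
Period 4, room 6: period 4 has {blue, teal, pink} and room 6 has {blue, green, gold, teal}, leaving only red.
Period 4 already has {red, blue, teal, pink} and room 1 already has {blue, gold, teal, pink}, so period 4, room 1 must be green.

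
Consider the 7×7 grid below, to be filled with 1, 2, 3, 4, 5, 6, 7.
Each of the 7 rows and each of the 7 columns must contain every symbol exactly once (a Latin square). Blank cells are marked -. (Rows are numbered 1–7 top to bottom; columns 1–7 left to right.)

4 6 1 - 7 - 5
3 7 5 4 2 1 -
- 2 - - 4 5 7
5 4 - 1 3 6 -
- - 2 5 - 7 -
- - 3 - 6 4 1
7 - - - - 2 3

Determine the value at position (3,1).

Row 1, column 6: row 1 has {1, 4, 5, 6, 7} and column 6 has {1, 2, 4, 5, 6, 7}, leaving only 3.
Row 1, column 4: row 1 has {1, 3, 4, 5, 6, 7} and column 4 has {1, 4, 5}, leaving only 2.
Row 2, column 7: row 2 has {1, 2, 3, 4, 5, 7} and column 7 has {1, 3, 5, 7}, leaving only 6.
Row 3, column 3: row 3 has {2, 4, 5, 7} and column 3 has {1, 2, 3, 5}, leaving only 6.
Row 3 already has {2, 4, 5, 6, 7} and column 1 already has {3, 4, 5, 7}, so row 3, column 1 must be 1.

1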